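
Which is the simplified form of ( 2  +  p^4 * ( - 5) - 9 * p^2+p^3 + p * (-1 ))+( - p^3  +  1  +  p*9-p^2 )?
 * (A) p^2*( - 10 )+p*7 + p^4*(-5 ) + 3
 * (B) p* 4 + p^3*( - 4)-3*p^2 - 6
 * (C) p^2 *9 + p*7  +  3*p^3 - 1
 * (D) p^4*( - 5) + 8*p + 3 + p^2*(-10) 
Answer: D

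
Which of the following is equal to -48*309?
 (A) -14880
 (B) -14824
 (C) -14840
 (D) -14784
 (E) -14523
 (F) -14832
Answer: F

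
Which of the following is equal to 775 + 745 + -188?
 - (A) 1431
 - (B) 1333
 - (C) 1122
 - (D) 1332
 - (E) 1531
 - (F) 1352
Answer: D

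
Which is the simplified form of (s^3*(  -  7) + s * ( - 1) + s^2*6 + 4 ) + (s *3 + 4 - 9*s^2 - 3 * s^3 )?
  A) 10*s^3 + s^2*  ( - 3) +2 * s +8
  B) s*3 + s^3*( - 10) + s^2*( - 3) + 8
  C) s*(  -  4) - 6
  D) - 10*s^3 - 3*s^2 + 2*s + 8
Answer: D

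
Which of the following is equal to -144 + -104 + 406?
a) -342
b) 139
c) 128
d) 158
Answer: d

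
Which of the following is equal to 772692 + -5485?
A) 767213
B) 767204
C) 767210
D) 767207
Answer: D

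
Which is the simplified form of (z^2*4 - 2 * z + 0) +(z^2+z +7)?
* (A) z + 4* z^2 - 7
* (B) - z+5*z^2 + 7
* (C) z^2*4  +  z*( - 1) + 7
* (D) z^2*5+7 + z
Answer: B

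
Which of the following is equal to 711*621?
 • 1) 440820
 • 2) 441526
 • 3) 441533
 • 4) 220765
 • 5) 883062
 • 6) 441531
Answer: 6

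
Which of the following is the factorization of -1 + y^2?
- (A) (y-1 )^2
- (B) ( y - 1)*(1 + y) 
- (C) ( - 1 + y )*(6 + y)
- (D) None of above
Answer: B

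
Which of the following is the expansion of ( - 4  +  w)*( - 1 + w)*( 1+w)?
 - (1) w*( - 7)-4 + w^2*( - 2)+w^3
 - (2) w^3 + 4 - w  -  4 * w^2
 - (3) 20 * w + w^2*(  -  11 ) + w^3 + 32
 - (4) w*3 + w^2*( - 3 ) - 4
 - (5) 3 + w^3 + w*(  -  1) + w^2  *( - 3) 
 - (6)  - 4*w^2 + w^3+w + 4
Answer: 2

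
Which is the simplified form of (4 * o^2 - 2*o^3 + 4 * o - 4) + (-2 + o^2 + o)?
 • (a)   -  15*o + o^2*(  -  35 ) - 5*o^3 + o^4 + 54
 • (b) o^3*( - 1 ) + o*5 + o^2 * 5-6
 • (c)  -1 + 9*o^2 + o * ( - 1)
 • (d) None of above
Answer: d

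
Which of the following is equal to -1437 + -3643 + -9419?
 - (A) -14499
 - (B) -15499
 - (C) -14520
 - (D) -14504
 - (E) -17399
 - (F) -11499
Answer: A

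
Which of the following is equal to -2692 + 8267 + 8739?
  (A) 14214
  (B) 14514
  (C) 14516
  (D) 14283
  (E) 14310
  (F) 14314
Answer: F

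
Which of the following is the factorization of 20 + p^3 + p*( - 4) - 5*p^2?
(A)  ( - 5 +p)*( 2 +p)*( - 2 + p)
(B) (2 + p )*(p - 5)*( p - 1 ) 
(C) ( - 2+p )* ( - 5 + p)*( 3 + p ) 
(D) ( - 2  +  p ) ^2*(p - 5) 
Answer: A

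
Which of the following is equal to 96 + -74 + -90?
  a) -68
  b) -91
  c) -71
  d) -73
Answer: a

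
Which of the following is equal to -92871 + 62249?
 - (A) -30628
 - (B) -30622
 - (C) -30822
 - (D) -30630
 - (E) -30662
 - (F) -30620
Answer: B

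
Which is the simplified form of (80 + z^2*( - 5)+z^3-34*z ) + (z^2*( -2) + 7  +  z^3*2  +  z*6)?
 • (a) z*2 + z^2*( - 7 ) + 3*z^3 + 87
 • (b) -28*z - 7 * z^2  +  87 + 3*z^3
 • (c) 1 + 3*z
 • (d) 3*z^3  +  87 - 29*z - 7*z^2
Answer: b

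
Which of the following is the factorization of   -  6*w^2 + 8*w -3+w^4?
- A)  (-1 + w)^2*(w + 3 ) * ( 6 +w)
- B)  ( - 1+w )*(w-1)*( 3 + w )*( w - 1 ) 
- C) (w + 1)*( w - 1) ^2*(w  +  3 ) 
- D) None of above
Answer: B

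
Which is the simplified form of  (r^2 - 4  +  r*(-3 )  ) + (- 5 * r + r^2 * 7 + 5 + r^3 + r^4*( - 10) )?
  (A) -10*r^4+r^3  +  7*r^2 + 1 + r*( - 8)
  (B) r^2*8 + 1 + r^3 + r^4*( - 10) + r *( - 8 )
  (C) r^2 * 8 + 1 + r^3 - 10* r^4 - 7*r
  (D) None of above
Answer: B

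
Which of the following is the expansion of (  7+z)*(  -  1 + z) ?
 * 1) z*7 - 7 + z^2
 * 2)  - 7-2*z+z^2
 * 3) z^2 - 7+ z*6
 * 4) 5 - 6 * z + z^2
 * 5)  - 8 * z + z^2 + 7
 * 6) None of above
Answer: 3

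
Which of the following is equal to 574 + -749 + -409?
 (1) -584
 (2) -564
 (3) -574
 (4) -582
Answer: 1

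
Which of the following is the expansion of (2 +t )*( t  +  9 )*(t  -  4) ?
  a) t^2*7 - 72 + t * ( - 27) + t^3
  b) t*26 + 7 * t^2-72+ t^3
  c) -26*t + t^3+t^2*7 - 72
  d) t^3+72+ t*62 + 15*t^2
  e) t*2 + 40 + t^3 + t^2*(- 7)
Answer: c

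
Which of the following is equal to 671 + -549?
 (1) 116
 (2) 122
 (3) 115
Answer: 2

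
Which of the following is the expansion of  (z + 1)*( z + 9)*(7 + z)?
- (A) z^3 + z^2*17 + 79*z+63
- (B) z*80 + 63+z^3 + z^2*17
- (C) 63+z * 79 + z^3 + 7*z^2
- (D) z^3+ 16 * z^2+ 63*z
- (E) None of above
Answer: A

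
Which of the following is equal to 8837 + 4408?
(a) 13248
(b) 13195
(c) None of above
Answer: c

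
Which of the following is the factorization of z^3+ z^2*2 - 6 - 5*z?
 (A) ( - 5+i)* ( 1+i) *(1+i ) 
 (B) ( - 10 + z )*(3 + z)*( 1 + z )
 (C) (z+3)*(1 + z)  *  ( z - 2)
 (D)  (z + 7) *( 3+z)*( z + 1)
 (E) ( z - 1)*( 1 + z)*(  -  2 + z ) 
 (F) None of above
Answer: C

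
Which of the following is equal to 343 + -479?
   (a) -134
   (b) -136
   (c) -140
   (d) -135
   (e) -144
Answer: b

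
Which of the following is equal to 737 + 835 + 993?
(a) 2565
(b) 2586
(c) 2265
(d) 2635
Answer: a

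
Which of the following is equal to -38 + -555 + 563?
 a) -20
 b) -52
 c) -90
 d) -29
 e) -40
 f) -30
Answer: f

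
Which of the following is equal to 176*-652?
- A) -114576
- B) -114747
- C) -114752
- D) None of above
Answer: C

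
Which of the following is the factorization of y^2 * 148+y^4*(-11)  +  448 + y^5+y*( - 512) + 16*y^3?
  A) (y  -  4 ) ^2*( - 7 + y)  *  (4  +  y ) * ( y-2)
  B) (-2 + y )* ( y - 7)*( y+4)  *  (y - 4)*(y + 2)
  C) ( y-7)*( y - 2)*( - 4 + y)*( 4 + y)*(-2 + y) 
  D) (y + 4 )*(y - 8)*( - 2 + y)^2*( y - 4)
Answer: C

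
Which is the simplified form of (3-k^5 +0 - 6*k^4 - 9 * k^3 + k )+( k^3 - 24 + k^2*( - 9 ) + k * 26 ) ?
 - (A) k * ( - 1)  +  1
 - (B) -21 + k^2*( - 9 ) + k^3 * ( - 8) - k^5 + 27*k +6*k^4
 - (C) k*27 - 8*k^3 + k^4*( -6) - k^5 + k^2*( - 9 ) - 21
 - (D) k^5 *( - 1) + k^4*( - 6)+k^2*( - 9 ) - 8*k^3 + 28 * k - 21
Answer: C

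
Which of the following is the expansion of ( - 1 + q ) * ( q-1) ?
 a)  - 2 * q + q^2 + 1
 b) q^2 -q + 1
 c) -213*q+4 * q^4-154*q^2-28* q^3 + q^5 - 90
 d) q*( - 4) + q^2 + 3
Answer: a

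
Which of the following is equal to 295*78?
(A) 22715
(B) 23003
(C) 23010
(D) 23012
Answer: C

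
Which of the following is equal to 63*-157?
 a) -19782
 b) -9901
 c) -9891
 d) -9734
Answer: c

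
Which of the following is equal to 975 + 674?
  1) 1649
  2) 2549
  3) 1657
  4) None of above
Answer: 1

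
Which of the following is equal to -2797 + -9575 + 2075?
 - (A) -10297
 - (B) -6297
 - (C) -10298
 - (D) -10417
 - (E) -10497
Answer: A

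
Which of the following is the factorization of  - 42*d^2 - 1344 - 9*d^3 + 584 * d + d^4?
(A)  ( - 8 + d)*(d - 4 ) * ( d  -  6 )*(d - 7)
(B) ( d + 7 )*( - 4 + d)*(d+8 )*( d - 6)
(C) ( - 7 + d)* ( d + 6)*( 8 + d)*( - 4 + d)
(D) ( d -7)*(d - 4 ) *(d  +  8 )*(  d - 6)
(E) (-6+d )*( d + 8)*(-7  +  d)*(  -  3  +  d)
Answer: D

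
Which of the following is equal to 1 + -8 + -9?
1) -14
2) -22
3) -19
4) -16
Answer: 4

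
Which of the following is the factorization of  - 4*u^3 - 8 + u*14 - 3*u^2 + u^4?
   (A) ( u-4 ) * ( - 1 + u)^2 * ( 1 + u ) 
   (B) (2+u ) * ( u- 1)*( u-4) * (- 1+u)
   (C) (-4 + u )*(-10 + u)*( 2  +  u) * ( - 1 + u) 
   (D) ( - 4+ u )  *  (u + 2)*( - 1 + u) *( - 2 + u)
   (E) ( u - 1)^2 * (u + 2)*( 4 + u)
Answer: B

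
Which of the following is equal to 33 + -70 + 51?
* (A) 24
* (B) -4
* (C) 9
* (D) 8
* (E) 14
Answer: E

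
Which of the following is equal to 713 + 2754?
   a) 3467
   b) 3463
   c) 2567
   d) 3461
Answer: a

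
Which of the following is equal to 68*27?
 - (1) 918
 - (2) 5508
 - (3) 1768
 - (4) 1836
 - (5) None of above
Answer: 4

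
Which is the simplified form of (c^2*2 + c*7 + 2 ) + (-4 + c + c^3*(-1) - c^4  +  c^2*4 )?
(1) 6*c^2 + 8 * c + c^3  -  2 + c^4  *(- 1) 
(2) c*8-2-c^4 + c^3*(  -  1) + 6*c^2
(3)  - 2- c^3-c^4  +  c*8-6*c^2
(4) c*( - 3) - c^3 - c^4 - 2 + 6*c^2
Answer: 2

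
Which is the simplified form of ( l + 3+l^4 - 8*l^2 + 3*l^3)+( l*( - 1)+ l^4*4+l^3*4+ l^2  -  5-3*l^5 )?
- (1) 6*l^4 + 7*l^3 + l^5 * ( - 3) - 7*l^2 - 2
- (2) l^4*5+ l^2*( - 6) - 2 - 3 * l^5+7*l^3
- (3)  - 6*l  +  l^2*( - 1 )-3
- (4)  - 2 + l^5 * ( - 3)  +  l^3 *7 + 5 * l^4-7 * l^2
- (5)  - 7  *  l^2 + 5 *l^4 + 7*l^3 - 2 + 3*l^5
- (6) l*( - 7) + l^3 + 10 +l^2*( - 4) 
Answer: 4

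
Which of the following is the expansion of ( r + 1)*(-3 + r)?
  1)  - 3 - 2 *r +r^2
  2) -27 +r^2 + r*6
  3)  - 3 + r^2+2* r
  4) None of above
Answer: 1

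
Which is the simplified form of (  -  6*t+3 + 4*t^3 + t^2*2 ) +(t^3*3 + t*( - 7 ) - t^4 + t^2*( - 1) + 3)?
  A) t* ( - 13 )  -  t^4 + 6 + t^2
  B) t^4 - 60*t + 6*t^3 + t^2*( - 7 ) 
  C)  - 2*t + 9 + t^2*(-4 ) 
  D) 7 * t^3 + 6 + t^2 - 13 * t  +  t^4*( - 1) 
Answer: D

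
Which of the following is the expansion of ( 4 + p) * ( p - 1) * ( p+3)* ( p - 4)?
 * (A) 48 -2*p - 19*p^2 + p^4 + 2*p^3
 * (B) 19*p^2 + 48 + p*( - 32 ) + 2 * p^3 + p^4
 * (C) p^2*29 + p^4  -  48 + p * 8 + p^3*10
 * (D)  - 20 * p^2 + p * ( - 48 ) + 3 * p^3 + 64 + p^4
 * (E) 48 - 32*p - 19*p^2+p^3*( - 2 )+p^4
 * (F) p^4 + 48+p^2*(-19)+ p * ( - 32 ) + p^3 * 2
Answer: F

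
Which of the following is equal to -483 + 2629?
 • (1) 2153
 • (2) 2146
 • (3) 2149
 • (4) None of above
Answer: 2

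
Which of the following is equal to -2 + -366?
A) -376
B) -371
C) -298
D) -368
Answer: D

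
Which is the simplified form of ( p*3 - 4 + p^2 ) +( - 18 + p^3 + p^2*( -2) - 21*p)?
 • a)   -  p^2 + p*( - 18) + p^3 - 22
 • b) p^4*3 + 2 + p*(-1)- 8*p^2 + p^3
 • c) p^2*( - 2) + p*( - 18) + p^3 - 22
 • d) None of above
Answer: a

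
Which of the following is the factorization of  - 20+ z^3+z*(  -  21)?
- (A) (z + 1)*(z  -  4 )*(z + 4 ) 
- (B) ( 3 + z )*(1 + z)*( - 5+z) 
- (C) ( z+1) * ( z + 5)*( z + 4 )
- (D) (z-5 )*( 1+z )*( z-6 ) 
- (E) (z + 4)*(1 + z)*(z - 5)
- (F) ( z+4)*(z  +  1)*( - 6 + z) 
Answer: E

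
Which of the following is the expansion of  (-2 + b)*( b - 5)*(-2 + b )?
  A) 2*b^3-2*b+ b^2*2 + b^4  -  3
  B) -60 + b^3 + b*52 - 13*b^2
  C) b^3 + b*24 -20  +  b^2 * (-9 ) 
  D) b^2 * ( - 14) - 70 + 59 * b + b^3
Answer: C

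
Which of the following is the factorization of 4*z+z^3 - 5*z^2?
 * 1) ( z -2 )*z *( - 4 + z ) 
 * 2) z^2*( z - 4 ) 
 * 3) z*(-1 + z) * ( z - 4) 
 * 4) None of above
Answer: 3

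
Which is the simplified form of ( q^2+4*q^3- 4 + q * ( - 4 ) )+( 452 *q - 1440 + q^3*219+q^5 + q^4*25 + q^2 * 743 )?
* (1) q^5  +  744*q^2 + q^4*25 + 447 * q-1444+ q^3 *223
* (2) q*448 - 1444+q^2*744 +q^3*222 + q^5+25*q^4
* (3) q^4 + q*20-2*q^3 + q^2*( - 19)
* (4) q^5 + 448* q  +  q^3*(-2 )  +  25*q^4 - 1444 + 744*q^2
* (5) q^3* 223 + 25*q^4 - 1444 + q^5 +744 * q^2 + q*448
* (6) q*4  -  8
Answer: 5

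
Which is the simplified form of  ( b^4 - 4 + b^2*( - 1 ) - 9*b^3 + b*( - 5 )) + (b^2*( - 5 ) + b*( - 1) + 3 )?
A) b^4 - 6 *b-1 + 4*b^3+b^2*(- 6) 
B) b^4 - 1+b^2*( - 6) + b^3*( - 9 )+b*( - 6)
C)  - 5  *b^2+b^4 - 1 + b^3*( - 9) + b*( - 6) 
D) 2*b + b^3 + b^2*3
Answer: B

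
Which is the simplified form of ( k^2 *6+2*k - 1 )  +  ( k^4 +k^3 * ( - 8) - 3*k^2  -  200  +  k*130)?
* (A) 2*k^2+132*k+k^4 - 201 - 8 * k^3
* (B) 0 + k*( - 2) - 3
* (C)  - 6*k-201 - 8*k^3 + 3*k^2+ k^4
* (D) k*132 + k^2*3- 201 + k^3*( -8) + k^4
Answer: D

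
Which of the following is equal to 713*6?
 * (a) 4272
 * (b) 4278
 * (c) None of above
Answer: b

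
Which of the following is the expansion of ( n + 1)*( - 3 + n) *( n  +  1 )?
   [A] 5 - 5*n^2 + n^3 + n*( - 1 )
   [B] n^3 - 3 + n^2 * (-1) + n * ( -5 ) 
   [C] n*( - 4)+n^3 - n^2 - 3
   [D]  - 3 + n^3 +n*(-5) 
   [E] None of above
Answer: B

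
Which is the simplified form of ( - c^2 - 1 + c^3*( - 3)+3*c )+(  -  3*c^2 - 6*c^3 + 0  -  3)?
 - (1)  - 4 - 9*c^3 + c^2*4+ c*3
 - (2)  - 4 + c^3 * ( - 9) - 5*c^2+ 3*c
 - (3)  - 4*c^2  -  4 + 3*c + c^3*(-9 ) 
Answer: 3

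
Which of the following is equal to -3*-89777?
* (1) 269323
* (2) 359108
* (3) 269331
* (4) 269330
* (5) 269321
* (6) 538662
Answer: 3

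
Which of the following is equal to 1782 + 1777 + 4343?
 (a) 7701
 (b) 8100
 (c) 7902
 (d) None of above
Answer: c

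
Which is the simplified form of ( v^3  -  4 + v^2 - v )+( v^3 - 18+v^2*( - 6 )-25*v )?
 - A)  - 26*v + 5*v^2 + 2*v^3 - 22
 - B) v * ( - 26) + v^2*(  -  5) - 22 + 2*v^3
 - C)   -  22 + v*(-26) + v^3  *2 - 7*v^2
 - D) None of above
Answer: B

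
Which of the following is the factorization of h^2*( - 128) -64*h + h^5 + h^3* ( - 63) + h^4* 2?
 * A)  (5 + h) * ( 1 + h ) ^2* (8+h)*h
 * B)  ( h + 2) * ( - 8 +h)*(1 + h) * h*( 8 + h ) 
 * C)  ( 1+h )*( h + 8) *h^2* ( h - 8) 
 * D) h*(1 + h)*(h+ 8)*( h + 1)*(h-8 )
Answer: D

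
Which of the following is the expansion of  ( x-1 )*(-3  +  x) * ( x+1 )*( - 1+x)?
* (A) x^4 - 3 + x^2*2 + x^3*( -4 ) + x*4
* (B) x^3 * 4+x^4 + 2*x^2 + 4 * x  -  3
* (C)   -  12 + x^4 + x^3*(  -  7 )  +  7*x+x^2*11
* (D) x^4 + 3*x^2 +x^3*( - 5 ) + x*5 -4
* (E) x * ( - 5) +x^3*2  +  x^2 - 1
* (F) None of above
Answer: A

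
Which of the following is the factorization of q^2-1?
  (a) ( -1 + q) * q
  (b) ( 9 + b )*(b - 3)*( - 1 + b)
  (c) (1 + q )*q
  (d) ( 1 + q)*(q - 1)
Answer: d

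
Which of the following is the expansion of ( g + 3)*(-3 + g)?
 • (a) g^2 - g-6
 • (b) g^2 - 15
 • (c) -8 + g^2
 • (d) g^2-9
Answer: d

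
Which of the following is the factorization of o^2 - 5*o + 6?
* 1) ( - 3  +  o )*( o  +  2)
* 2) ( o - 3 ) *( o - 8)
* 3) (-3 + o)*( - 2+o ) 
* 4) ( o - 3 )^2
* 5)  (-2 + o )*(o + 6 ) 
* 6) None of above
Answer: 3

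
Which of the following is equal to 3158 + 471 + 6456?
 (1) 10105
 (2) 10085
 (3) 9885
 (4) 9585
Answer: 2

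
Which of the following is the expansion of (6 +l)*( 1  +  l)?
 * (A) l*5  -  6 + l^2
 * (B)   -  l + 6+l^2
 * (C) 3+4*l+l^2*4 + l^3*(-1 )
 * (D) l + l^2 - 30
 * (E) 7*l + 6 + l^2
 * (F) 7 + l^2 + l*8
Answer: E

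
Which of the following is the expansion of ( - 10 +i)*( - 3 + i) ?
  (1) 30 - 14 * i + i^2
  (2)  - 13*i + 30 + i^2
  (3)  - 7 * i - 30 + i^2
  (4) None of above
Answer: 2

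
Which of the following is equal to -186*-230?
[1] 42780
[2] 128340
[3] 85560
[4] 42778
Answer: 1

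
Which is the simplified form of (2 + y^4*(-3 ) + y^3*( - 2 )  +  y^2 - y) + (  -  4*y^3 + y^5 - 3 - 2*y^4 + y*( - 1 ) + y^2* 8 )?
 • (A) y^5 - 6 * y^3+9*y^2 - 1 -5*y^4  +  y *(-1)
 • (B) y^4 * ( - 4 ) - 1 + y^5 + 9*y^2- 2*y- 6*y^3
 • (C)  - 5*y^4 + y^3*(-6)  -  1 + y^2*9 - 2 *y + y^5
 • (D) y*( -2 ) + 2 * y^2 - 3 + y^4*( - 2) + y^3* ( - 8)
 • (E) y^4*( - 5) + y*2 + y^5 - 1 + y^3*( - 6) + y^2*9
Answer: C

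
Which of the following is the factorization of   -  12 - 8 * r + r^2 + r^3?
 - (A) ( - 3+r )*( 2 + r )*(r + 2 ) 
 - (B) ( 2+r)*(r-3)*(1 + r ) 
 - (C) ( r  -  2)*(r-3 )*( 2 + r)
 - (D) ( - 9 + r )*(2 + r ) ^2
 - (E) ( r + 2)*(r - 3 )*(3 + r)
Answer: A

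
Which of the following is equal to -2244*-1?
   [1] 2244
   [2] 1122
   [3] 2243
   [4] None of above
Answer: 1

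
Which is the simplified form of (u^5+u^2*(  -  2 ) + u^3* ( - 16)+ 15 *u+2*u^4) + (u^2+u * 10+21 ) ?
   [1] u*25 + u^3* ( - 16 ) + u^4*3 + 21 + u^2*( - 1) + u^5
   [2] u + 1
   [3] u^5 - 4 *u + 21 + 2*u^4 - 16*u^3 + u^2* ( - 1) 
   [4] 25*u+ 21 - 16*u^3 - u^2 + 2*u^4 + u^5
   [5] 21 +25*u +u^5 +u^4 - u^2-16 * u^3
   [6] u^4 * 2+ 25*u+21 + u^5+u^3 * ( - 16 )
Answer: 4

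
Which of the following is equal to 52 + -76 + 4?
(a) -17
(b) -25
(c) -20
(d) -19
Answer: c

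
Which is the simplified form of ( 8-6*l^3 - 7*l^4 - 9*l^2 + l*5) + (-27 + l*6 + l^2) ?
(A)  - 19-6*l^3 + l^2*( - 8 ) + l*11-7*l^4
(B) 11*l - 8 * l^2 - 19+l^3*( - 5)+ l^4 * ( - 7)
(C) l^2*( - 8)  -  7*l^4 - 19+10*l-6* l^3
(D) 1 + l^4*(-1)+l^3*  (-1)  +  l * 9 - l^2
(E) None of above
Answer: A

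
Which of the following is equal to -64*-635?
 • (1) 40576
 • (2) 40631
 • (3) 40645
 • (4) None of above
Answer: 4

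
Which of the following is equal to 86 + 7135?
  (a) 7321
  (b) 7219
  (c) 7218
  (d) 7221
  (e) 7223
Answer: d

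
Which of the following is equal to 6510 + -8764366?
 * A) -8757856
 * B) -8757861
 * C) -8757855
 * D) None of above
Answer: A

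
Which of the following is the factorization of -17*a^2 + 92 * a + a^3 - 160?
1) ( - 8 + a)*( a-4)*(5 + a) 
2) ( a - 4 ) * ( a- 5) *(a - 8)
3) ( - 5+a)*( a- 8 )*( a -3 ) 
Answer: 2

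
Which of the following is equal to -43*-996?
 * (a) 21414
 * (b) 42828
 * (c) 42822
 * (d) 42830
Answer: b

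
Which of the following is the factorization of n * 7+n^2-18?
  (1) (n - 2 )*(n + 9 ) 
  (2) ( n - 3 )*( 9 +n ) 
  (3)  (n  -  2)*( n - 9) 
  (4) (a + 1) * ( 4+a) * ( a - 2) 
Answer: 1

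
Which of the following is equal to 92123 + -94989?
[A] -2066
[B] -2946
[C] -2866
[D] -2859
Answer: C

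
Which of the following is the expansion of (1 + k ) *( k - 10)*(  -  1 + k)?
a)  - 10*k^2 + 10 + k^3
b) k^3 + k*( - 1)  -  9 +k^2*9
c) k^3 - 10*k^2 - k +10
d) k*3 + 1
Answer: c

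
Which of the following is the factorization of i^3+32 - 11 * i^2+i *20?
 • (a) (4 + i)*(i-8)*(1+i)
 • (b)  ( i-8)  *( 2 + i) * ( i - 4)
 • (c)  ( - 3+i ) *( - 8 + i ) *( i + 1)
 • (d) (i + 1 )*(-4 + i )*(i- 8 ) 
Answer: d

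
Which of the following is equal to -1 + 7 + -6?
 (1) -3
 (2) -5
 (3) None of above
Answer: 3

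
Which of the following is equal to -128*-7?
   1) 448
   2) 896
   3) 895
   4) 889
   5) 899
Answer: 2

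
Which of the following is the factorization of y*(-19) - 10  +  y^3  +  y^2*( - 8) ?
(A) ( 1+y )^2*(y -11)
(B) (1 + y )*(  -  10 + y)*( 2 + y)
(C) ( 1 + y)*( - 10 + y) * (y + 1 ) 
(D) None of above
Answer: C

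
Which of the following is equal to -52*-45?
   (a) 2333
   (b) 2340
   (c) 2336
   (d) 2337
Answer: b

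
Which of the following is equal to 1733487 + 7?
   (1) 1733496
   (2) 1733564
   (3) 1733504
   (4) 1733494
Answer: 4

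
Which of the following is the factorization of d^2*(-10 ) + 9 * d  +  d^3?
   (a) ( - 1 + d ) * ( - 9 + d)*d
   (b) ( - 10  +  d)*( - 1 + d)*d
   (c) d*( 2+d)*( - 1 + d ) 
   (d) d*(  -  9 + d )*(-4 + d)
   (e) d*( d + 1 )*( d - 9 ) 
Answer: a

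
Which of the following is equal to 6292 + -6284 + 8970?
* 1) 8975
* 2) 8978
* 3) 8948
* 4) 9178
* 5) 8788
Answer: 2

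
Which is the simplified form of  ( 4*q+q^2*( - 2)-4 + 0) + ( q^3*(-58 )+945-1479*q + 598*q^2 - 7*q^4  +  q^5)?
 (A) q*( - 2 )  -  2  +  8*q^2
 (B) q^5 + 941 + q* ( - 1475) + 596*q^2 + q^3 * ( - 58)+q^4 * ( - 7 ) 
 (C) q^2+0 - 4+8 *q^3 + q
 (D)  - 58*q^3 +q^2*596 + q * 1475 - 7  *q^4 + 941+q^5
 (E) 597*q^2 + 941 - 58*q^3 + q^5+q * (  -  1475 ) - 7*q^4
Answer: B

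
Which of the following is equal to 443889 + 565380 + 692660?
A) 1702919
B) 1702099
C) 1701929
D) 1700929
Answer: C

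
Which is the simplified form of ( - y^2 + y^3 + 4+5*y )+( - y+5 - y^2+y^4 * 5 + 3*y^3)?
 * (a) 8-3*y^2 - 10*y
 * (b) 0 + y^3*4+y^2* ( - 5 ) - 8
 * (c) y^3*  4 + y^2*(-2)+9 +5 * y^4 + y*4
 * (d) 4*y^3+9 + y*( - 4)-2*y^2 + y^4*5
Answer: c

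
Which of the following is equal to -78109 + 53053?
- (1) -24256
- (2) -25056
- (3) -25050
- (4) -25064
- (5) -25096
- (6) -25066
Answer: 2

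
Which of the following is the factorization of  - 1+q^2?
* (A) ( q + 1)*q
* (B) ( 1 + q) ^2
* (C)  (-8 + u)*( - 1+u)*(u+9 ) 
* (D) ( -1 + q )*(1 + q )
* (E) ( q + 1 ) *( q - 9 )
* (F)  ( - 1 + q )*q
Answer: D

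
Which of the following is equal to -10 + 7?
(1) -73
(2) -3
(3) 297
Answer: 2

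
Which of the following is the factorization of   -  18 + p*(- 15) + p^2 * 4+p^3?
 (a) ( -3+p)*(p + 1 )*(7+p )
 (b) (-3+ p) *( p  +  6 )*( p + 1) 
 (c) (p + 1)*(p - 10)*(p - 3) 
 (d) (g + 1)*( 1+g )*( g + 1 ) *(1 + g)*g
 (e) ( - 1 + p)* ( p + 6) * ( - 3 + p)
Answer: b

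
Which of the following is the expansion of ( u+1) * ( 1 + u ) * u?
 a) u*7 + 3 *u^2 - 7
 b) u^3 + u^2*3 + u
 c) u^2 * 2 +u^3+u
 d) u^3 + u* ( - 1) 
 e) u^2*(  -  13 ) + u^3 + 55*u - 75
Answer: c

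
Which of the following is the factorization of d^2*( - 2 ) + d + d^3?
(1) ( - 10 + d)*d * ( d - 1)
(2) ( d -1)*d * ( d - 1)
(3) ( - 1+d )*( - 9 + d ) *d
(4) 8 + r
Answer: 2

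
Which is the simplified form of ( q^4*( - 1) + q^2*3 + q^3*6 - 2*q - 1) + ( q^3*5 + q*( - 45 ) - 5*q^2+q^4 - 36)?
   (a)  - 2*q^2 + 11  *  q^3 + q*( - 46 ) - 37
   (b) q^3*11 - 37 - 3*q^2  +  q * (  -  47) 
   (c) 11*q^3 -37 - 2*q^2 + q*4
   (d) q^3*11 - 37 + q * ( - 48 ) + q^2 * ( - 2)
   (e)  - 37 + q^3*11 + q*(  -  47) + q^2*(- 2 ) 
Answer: e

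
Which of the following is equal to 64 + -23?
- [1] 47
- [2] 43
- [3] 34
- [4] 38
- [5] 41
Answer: 5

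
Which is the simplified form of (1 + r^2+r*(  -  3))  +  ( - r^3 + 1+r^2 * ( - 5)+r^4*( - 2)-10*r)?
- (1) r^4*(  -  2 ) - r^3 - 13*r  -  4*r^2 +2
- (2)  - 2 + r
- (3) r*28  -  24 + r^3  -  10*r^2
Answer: 1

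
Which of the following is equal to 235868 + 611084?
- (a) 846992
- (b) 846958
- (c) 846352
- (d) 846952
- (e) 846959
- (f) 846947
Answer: d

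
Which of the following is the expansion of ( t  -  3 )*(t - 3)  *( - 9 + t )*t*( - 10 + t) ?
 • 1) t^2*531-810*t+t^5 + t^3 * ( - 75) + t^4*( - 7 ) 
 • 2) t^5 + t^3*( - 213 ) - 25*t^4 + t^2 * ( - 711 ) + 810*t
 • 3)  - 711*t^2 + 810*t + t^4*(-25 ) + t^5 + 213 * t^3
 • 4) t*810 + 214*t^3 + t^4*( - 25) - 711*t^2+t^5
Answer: 3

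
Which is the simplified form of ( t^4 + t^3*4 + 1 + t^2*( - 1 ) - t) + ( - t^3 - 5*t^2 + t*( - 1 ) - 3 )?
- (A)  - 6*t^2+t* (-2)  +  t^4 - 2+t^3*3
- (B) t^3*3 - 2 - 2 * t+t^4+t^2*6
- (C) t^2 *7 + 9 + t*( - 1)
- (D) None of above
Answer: A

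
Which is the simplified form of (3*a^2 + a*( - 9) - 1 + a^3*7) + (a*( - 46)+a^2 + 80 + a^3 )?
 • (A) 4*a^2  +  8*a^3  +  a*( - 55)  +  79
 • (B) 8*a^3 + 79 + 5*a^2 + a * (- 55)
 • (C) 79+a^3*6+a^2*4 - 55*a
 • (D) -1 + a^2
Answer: A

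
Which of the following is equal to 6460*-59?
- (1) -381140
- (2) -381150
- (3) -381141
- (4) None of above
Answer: 1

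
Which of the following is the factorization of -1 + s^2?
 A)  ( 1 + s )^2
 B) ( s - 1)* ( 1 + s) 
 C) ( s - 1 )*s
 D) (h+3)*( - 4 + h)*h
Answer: B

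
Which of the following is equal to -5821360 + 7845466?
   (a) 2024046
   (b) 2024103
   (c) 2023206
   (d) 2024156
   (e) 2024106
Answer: e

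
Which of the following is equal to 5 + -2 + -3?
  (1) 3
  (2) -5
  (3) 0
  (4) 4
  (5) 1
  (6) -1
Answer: 3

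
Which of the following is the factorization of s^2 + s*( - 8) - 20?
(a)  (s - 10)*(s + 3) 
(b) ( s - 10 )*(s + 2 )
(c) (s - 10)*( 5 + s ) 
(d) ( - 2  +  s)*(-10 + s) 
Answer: b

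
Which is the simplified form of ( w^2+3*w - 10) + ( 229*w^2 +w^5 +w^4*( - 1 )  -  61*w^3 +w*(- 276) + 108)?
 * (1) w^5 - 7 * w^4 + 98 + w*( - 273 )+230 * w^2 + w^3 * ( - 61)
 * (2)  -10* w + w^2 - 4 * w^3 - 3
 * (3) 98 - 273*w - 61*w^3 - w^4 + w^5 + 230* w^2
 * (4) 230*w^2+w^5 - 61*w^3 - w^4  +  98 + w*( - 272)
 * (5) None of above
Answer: 3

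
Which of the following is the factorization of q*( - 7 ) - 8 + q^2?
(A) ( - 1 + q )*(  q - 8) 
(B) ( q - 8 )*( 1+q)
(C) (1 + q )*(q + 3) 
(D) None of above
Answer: B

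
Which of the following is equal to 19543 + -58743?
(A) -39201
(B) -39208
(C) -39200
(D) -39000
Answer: C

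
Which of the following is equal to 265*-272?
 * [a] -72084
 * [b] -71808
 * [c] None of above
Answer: c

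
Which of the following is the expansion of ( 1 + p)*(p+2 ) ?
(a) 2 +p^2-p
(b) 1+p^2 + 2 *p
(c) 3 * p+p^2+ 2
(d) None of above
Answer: c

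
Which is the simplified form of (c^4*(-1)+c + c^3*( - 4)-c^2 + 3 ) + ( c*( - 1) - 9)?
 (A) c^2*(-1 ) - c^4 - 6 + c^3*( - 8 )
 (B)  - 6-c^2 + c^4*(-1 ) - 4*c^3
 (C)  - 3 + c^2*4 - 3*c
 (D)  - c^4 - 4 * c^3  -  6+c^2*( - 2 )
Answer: B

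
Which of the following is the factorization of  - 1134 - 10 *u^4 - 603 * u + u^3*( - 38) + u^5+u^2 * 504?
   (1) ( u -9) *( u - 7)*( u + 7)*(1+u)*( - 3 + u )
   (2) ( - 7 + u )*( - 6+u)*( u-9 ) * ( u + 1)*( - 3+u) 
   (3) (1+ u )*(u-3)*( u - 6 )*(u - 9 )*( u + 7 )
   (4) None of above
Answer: 3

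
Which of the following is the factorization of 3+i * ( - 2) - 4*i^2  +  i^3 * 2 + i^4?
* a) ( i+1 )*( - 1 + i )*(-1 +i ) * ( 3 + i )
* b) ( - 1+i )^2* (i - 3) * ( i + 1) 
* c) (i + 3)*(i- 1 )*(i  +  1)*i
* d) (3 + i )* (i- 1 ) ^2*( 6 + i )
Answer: a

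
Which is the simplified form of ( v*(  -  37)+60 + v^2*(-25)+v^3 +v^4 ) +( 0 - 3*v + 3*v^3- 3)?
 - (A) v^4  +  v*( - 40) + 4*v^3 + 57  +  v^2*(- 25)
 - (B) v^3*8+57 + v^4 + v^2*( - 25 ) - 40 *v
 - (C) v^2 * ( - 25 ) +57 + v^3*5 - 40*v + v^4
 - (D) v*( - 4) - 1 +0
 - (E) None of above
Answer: A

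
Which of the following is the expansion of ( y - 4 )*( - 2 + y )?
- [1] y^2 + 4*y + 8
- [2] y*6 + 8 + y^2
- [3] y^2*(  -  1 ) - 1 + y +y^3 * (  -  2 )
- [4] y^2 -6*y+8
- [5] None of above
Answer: 4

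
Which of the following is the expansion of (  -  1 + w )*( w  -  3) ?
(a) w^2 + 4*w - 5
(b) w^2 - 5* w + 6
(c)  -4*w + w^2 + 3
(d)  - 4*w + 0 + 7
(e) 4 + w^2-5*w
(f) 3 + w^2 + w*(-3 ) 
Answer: c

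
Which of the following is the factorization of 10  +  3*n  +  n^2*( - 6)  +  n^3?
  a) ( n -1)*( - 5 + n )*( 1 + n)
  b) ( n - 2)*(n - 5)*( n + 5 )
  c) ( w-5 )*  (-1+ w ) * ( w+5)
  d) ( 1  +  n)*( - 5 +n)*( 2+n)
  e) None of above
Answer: e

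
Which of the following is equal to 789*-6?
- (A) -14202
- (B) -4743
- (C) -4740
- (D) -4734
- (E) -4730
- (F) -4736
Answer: D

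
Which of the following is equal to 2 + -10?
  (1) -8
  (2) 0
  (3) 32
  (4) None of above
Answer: 1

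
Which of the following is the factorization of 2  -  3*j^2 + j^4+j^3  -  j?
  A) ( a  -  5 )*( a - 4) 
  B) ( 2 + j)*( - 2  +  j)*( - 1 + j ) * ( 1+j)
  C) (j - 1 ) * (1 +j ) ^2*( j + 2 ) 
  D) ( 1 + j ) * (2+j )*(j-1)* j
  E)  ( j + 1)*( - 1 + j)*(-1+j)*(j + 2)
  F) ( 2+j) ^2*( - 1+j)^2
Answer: E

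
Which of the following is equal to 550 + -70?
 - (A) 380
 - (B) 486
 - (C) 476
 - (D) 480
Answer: D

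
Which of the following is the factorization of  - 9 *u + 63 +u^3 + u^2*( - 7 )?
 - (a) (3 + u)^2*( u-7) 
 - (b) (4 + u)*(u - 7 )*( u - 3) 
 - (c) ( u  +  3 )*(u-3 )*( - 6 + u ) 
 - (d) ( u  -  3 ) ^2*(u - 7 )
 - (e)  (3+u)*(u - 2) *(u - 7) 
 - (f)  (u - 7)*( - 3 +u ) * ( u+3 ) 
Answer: f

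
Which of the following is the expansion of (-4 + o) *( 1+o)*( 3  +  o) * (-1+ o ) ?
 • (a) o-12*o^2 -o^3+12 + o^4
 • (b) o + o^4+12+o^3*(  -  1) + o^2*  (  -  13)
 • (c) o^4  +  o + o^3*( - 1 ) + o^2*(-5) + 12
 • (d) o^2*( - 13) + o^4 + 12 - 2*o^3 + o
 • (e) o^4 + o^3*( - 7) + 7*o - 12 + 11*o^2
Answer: b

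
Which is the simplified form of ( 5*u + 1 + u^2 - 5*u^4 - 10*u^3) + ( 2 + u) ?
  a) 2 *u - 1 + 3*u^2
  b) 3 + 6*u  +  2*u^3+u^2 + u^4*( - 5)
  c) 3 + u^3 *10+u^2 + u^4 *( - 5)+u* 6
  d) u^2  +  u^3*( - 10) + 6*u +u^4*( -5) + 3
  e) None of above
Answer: d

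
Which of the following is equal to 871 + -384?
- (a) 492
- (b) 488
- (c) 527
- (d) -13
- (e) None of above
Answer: e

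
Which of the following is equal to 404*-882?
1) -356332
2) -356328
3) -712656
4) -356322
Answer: 2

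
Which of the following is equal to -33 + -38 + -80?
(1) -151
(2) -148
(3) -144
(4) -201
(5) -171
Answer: 1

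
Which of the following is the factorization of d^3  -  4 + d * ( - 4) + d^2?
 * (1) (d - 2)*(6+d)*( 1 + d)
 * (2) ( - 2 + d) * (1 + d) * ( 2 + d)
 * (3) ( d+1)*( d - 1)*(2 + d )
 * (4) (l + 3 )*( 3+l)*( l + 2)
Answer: 2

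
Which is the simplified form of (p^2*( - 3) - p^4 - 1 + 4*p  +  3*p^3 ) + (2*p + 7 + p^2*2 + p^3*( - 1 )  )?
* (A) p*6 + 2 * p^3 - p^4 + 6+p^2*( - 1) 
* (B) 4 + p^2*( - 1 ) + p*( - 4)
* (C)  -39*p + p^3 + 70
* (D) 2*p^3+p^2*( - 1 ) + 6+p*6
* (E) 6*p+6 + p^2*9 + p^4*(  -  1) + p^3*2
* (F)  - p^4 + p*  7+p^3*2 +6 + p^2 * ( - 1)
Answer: A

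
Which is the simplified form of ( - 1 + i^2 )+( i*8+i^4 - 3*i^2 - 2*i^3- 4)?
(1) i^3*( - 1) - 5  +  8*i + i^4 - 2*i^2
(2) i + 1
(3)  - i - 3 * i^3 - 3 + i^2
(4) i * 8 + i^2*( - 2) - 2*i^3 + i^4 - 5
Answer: 4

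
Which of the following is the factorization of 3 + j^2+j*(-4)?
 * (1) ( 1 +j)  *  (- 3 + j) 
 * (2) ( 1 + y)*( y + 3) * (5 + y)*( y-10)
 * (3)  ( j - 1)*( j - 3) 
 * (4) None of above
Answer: 3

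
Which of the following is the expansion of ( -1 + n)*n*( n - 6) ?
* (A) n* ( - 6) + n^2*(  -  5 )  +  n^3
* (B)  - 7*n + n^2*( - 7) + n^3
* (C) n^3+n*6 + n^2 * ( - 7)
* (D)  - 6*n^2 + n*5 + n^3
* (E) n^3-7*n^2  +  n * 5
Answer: C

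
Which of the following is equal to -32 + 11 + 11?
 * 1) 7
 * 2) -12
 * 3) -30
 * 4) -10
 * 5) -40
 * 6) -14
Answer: 4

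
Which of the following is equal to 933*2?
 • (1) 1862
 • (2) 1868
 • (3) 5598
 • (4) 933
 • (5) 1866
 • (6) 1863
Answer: 5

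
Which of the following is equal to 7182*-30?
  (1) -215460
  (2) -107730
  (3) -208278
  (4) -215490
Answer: 1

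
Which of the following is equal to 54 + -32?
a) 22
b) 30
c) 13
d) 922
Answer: a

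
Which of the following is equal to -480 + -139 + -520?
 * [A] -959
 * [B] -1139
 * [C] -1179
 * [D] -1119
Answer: B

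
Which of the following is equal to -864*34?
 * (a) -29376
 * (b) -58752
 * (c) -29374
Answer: a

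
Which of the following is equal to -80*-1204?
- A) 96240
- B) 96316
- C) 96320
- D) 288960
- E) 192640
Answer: C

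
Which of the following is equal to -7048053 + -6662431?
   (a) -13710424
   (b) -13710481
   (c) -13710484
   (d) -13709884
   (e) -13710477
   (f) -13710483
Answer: c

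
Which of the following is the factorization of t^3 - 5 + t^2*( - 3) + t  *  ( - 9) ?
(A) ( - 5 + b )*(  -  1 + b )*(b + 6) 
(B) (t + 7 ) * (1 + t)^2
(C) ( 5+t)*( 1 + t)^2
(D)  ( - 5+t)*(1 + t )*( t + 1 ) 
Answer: D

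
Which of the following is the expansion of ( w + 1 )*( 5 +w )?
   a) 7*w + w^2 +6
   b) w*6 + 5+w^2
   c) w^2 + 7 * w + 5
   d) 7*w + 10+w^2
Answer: b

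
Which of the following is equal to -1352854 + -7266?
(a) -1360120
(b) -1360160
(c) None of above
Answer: a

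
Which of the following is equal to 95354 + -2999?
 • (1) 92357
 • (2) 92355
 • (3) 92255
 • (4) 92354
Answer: 2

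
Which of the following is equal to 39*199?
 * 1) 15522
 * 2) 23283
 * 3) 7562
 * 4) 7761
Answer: 4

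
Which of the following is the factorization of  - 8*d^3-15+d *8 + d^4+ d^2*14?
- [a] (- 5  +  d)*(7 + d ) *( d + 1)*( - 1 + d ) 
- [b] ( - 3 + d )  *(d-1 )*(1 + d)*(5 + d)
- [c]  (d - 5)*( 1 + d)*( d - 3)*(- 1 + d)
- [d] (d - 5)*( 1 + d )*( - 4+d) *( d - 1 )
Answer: c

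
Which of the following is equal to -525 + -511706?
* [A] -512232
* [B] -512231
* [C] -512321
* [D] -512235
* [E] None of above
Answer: B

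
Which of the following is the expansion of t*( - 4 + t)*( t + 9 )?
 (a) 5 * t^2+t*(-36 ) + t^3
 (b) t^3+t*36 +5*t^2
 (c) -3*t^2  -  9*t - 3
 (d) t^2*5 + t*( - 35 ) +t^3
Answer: a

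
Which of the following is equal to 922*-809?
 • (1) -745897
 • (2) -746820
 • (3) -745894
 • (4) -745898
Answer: 4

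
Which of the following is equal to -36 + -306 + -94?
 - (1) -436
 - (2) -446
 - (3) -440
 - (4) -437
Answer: 1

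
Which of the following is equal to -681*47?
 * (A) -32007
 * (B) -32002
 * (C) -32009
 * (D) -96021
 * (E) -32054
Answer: A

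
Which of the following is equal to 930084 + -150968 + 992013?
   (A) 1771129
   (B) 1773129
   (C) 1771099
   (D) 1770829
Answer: A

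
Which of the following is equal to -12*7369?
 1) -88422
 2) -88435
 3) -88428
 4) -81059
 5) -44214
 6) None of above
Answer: 3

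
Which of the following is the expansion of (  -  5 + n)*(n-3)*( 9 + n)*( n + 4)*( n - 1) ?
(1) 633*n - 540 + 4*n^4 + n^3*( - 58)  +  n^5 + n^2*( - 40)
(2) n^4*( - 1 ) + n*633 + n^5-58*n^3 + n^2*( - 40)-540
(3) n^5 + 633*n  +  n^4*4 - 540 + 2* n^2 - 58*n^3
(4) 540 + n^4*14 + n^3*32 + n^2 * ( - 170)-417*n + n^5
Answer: 1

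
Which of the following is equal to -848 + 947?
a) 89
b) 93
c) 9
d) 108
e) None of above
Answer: e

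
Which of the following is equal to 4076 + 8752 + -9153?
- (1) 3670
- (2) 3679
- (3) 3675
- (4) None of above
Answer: 3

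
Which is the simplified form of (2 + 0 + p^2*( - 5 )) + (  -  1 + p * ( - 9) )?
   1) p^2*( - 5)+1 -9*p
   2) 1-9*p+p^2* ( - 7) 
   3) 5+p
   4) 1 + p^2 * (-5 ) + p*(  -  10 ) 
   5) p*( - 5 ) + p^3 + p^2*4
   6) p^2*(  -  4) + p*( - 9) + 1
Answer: 1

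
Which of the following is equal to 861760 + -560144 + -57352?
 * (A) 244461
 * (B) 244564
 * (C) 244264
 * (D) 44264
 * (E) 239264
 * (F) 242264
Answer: C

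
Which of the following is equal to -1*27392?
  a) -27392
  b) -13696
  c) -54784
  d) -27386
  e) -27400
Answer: a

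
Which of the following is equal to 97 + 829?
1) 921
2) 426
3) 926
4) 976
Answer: 3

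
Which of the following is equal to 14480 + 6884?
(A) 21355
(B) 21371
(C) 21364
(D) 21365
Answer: C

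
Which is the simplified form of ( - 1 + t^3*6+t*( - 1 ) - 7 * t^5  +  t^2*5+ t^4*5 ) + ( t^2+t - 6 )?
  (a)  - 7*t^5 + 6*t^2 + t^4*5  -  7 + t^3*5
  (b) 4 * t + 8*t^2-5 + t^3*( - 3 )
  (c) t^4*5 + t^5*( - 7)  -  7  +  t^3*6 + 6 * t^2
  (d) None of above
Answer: c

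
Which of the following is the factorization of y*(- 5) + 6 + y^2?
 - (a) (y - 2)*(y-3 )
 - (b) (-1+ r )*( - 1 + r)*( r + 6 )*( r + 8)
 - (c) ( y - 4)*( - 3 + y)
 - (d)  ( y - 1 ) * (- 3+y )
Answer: a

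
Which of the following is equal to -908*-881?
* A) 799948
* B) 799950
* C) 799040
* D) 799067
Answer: A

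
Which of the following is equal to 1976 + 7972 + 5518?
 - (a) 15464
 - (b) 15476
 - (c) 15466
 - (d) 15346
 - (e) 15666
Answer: c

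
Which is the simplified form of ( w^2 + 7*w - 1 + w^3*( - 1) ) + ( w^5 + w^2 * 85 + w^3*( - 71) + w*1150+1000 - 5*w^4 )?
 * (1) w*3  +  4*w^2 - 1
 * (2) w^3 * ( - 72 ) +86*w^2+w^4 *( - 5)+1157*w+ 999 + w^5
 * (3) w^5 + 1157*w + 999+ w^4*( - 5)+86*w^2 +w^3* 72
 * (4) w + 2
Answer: 2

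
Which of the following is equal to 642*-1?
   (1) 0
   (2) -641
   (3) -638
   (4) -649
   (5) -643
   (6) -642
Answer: 6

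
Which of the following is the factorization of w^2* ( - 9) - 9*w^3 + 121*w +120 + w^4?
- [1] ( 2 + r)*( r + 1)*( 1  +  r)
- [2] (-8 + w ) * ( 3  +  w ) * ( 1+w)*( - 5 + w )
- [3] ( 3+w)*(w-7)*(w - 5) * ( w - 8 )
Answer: 2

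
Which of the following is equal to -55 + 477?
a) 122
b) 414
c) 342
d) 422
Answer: d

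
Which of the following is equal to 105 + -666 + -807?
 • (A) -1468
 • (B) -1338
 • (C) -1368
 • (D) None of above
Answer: C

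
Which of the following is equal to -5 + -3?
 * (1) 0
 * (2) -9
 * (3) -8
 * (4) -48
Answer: 3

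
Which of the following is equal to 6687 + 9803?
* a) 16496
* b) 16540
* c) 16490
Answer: c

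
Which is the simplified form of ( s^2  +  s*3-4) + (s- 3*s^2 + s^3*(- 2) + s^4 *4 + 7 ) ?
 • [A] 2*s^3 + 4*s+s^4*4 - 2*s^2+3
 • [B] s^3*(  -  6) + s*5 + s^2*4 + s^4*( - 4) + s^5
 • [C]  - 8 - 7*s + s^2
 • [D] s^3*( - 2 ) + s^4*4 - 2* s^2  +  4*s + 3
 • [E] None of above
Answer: D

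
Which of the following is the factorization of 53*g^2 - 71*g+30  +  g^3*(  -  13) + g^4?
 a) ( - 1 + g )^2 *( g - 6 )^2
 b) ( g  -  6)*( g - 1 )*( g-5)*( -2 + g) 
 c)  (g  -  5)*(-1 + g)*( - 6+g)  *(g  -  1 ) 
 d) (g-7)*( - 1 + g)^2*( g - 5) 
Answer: c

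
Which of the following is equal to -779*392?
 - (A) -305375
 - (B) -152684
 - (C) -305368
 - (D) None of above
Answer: C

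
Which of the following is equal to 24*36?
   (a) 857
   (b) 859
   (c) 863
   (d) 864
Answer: d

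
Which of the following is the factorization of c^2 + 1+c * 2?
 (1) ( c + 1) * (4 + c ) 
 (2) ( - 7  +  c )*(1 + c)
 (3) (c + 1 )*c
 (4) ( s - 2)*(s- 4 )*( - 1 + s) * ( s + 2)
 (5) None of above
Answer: 5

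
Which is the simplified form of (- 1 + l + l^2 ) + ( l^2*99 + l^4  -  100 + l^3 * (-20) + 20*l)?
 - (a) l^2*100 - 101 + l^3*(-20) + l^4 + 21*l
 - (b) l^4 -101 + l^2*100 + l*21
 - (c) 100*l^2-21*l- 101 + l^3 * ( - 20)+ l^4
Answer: a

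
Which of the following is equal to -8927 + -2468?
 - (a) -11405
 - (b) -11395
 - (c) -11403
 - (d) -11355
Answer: b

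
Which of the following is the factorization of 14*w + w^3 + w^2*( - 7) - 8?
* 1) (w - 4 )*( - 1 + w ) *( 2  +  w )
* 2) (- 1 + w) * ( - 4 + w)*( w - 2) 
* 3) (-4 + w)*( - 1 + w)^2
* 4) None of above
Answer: 2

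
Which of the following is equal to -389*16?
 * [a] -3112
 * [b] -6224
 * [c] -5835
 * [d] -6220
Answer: b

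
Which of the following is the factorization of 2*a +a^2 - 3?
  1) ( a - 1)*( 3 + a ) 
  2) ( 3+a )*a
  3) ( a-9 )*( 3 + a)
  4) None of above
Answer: 1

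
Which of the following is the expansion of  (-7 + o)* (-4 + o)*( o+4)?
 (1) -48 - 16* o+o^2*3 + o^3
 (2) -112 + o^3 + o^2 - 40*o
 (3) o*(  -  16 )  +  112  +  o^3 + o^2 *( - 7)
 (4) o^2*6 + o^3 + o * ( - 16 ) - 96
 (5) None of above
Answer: 3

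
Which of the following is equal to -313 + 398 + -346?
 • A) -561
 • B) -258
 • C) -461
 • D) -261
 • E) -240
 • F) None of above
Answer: D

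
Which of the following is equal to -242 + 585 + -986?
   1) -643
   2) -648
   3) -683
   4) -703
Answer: 1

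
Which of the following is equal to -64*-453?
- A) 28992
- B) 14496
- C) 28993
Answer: A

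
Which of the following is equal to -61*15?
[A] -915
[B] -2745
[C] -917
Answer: A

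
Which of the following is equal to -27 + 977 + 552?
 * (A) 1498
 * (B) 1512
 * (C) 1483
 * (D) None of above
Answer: D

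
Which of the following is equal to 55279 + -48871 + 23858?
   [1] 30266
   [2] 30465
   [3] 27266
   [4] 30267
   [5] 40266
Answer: 1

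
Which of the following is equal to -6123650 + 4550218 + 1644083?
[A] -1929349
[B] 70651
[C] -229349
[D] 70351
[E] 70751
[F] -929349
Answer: B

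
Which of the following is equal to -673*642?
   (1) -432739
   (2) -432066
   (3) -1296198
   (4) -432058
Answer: 2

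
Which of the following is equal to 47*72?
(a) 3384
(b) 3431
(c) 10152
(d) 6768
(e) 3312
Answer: a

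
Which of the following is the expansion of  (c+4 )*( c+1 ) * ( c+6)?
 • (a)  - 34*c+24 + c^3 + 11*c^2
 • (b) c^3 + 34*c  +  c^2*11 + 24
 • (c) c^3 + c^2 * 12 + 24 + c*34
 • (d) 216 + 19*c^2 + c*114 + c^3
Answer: b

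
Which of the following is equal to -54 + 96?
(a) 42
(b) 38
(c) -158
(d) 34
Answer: a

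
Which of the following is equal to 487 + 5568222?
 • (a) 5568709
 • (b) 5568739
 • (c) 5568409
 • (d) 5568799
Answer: a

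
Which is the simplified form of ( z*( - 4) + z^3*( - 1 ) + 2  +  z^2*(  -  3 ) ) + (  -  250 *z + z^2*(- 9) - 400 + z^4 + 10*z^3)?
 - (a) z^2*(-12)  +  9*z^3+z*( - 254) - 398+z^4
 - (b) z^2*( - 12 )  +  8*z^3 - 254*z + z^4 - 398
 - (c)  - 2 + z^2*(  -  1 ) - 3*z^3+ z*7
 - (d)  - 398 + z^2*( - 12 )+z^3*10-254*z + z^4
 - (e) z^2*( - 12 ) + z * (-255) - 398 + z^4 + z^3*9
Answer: a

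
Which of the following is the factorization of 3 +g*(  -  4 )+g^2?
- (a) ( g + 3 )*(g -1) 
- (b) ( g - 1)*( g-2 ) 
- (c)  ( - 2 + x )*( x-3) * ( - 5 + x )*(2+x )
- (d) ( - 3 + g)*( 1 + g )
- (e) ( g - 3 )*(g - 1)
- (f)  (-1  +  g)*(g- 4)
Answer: e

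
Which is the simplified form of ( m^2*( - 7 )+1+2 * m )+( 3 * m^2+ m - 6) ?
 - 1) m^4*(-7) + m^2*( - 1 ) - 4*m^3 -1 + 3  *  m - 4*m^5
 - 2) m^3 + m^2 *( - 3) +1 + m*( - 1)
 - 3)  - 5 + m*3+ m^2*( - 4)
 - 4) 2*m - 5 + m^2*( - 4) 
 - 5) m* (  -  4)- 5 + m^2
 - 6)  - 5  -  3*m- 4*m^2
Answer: 3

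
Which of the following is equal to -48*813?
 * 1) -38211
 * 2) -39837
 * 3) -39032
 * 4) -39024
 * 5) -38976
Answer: 4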